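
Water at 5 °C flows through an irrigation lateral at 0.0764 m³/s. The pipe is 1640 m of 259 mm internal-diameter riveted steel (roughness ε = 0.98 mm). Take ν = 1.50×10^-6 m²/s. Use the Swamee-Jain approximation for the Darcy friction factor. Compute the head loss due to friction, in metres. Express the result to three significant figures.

V = 4Q/(πD²) = 4·0.0764/(π·0.259²) = 1.450 m/s
Re = VD/ν = 1.450·0.259/1.50×10^-6 = 2.50×10^5 → turbulent
ε/D = 0.98/259 = 0.00378
Swamee-Jain: f = 0.02858
h_f = f(L/D)V²/(2g) = 0.02858·(1640/0.259)·1.450²/(2·9.81) = 19.39 m

h_f ≈ 19.4 m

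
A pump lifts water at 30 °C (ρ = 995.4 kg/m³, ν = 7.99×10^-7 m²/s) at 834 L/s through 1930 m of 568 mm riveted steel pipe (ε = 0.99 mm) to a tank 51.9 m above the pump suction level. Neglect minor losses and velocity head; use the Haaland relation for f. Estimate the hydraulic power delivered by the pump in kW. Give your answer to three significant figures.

V = 4Q/(πD²) = 3.291 m/s; Re = 2.34×10^6; ε/D = 0.00174; f = 0.02271
h_f = f(L/D)V²/2g = 42.61 m
Total head H = z + h_f = 51.9 + 42.61 = 94.51 m
P_hyd = ρgQH = 995.4·9.81·0.834·94.51 = 769.6 kW

P_hyd ≈ 770 kW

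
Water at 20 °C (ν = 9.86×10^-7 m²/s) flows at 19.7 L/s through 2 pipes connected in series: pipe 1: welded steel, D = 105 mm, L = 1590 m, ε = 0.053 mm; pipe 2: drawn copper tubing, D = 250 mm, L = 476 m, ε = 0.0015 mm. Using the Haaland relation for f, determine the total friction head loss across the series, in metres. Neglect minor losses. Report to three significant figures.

Pipe 1: V = 2.275 m/s, Re = 2.42×10^5, ε/D = 5.05×10^-4, f = 0.01838, h_1 = f(L/D)V²/2g = 73.41 m
Pipe 2: V = 0.4013 m/s, Re = 1.02×10^5, ε/D = 6.00×10^-6, f = 0.01778, h_2 = f(L/D)V²/2g = 0.2779 m
Series → Q common, losses add: H = Σh = 73.69 m

H ≈ 73.7 m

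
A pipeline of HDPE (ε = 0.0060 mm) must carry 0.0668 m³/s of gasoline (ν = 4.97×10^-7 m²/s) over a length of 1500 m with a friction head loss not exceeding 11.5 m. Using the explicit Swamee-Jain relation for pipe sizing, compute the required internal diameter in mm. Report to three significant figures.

D ≈ 230 mm

Swamee-Jain (Type III): D = 0.66·[ε^1.25·(LQ²/(gh_f))^4.75 + ν·Q^9.4·(L/(gh_f))^5.2]^0.04
LQ²/(gh_f) = 0.05933; L/(gh_f) = 13.30
Term 1 = ε^1.25·(…)^4.75 = 4.42×10^-13; Term 2 = ν·Q^9.4·(…)^5.2 = 3.11×10^-12
D = 0.66·(4.42×10^-13 + 3.11×10^-12)^0.04 = 0.2299 m = 230 mm
Check: V = 1.61 m/s, Re = 7.44×10^5, f = 0.01272, h_f = 11.0 m ≈ 11.5 m ✓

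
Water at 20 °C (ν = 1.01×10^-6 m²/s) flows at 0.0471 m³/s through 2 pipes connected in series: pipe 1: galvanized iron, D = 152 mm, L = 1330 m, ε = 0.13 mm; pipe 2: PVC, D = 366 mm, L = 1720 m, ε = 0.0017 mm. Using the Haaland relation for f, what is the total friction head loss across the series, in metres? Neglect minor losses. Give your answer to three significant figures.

H ≈ 59.9 m

Pipe 1: V = 2.596 m/s, Re = 3.91×10^5, ε/D = 8.55×10^-4, f = 0.01968, h_1 = f(L/D)V²/2g = 59.14 m
Pipe 2: V = 0.4477 m/s, Re = 1.62×10^5, ε/D = 4.64×10^-6, f = 0.01617, h_2 = f(L/D)V²/2g = 0.7764 m
Series → Q common, losses add: H = Σh = 59.92 m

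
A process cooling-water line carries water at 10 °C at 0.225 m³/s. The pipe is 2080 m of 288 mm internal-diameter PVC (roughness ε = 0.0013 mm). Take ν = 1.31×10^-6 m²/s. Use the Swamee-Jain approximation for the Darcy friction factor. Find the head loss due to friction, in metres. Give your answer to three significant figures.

V = 4Q/(πD²) = 4·0.225/(π·0.288²) = 3.454 m/s
Re = VD/ν = 3.454·0.288/1.31×10^-6 = 7.59×10^5 → turbulent
ε/D = 0.0013/288 = 4.51×10^-6
Swamee-Jain: f = 0.01226
h_f = f(L/D)V²/(2g) = 0.01226·(2080/0.288)·3.454²/(2·9.81) = 53.84 m

h_f ≈ 53.8 m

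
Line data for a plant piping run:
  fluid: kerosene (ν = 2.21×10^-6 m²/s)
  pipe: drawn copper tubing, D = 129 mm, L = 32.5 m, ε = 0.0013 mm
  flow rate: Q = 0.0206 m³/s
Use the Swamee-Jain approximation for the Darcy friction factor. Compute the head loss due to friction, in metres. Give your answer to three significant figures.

V = 4Q/(πD²) = 4·0.0206/(π·0.129²) = 1.576 m/s
Re = VD/ν = 1.576·0.129/2.21×10^-6 = 9.20×10^4 → turbulent
ε/D = 0.0013/129 = 1.01×10^-5
Swamee-Jain: f = 0.01824
h_f = f(L/D)V²/(2g) = 0.01824·(32.5/0.129)·1.576²/(2·9.81) = 0.5818 m

h_f ≈ 0.582 m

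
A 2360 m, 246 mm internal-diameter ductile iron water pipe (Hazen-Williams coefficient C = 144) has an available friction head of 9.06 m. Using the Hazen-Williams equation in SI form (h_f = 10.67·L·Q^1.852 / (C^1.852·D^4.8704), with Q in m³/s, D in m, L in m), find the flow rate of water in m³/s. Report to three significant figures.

Q ≈ 0.0498 m³/s

Rearranging: Q = [h_f·C^1.852·D^4.8704 / (10.67·L)]^(1/1.852)
Q = [9.06·144^1.852·0.246^4.8704 / (10.67·2360)]^0.540 = 0.04978 m³/s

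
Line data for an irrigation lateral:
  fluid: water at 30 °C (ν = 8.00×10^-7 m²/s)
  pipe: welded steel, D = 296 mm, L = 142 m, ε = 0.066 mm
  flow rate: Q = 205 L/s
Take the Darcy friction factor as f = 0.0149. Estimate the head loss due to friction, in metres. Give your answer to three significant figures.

h_f ≈ 3.23 m

V = 4Q/(πD²) = 4·0.205/(π·0.296²) = 2.979 m/s
h_f = f(L/D)V²/(2g) = 0.01490·(142/0.296)·2.979²/(2·9.81) = 3.233 m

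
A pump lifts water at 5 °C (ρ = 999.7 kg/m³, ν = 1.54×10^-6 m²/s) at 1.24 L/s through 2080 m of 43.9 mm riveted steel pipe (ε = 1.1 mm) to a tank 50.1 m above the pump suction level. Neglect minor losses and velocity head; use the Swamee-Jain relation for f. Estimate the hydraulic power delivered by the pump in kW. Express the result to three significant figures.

V = 4Q/(πD²) = 0.8192 m/s; Re = 2.34×10^4; ε/D = 0.0251; f = 0.05520
h_f = f(L/D)V²/2g = 89.46 m
Total head H = z + h_f = 50.1 + 89.46 = 139.6 m
P_hyd = ρgQH = 999.7·9.81·0.00124·139.6 = 1.697 kW

P_hyd ≈ 1.70 kW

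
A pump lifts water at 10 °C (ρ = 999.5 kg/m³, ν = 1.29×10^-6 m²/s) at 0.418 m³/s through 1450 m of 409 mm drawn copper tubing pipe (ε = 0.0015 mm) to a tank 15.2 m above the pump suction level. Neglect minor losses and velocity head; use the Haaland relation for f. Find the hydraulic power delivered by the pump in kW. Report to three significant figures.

V = 4Q/(πD²) = 3.182 m/s; Re = 1.01×10^6; ε/D = 3.67×10^-6; f = 0.01163
h_f = f(L/D)V²/2g = 21.27 m
Total head H = z + h_f = 15.2 + 21.27 = 36.47 m
P_hyd = ρgQH = 999.5·9.81·0.418·36.47 = 149.5 kW

P_hyd ≈ 149 kW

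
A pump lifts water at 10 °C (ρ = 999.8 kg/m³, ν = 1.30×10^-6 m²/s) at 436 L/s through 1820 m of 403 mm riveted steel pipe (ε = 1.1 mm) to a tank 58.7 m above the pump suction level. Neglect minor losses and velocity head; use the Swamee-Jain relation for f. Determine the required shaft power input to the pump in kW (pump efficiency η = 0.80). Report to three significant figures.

V = 4Q/(πD²) = 3.418 m/s; Re = 1.06×10^6; ε/D = 0.00273; f = 0.02569
h_f = f(L/D)V²/2g = 69.09 m
Total head H = z + h_f = 58.7 + 69.09 = 127.8 m
P_hyd = ρgQH = 999.8·9.81·0.436·127.8 = 546.5 kW
P_shaft = P_hyd/η = 546.5/0.80 = 683.1 kW

P_shaft ≈ 683 kW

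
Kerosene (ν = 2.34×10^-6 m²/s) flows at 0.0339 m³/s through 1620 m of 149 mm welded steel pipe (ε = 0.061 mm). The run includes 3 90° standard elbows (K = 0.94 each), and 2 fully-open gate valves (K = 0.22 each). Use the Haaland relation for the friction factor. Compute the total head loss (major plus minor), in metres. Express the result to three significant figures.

H_L ≈ 40.7 m

V = 4Q/(πD²) = 1.944 m/s; V²/2g = 0.1927 m
Re = 1.24×10^5, ε/D = 4.09×10^-4 → f = 0.01914 (Haaland)
Major: h_f = f(L/D)·V²/2g = 0.01914·10872·0.1927 = 40.08 m
Minor: ΣK = 3.26; h_m = ΣK·V²/2g = 0.6280 m
Total H_L = 40.08 + 0.6280 = 40.71 m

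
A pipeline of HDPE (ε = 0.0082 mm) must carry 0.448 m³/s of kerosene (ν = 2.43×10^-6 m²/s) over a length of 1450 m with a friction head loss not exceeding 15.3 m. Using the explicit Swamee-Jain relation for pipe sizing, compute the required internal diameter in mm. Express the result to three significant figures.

D ≈ 467 mm

Swamee-Jain (Type III): D = 0.66·[ε^1.25·(LQ²/(gh_f))^4.75 + ν·Q^9.4·(L/(gh_f))^5.2]^0.04
LQ²/(gh_f) = 1.939; L/(gh_f) = 9.661
Term 1 = ε^1.25·(…)^4.75 = 1.02×10^-5; Term 2 = ν·Q^9.4·(…)^5.2 = 1.70×10^-4
D = 0.66·(1.02×10^-5 + 1.70×10^-4)^0.04 = 0.4675 m = 467 mm
Check: V = 2.61 m/s, Re = 5.02×10^5, f = 0.01336, h_f = 14.4 m ≈ 15.3 m ✓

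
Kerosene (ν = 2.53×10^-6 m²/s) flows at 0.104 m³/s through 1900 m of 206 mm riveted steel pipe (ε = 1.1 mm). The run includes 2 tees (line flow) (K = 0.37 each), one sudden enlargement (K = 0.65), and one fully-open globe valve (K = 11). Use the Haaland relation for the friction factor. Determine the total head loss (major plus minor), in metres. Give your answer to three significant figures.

H_L ≈ 150 m

V = 4Q/(πD²) = 3.120 m/s; V²/2g = 0.4963 m
Re = 2.54×10^5, ε/D = 0.00534 → f = 0.03137 (Haaland)
Major: h_f = f(L/D)·V²/2g = 0.03137·9223·0.4963 = 143.6 m
Minor: ΣK = 12.4; h_m = ΣK·V²/2g = 6.149 m
Total H_L = 143.6 + 6.149 = 149.7 m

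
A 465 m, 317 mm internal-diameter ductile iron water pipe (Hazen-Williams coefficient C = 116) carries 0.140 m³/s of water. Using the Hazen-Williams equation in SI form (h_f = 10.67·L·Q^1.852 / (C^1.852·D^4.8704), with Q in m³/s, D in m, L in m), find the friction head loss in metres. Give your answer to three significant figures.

h_f ≈ 5.26 m

h_f = 10.67·465·0.140^1.852 / (116^1.852·0.317^4.8704) = 5.259 m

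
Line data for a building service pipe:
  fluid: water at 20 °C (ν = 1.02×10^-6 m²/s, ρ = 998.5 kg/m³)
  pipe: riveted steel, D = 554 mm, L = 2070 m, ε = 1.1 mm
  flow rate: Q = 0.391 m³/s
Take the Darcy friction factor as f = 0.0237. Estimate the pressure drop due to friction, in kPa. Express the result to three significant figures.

Δp ≈ 116 kPa

V = 4Q/(πD²) = 4·0.391/(π·0.554²) = 1.622 m/s
h_f = f(L/D)V²/(2g) = 0.02370·(2070/0.554)·1.622²/(2·9.81) = 11.88 m
Δp = ρg·h_f = 998.5·9.81·11.88 = 116.3 kPa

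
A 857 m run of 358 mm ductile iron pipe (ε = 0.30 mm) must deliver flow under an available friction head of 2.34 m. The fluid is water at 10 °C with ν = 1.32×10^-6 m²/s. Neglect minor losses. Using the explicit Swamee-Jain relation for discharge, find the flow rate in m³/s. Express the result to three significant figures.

Q ≈ 0.0985 m³/s

Swamee-Jain (Type II): Q = -0.965·√(gD⁵h_f/L)·ln[ε/(3.7D) + √(3.17ν²L/(gD³h_f))]
√(gD⁵h_f/L) = √(9.81·0.358⁵·2.34/857) = 0.01255
ε/(3.7D) = 2.26×10^-4; √(3.17ν²L/(gD³h_f)) = 6.70×10^-5
Q = -0.965·0.01255·ln(2.935×10^-4) = 0.09851 m³/s
Check: V = 0.979 m/s, Re = 2.65×10^5, f = 0.02018, h_f = 2.36 m ≈ 2.34 m ✓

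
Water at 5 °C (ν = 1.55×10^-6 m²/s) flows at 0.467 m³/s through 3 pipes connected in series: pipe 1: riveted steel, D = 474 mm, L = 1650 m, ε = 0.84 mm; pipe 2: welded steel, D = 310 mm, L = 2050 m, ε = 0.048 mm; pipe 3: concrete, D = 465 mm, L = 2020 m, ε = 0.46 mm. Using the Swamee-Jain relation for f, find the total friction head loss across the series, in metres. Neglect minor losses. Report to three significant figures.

H ≈ 244 m

Pipe 1: V = 2.646 m/s, Re = 8.09×10^5, ε/D = 0.00177, f = 0.02302, h_1 = f(L/D)V²/2g = 28.61 m
Pipe 2: V = 6.187 m/s, Re = 1.24×10^6, ε/D = 1.55×10^-4, f = 0.01406, h_2 = f(L/D)V²/2g = 181.4 m
Pipe 3: V = 2.750 m/s, Re = 8.25×10^5, ε/D = 9.89×10^-4, f = 0.02005, h_3 = f(L/D)V²/2g = 33.58 m
Series → Q common, losses add: H = Σh = 243.6 m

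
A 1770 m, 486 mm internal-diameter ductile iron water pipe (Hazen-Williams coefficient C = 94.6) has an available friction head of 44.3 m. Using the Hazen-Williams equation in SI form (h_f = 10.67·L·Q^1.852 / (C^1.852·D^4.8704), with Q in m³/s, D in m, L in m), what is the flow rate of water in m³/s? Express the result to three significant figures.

Q ≈ 0.539 m³/s

Rearranging: Q = [h_f·C^1.852·D^4.8704 / (10.67·L)]^(1/1.852)
Q = [44.3·94.6^1.852·0.486^4.8704 / (10.67·1770)]^0.540 = 0.5393 m³/s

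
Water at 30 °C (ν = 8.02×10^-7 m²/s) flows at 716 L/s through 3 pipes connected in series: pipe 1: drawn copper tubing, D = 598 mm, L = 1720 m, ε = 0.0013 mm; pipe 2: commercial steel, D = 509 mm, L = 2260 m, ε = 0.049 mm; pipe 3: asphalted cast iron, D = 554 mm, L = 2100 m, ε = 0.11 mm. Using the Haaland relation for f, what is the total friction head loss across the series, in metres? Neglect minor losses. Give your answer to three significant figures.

Pipe 1: V = 2.549 m/s, Re = 1.90×10^6, ε/D = 2.17×10^-6, f = 0.01048, h_1 = f(L/D)V²/2g = 9.988 m
Pipe 2: V = 3.519 m/s, Re = 2.23×10^6, ε/D = 9.63×10^-5, f = 0.01260, h_2 = f(L/D)V²/2g = 35.30 m
Pipe 3: V = 2.970 m/s, Re = 2.05×10^6, ε/D = 1.99×10^-4, f = 0.01417, h_3 = f(L/D)V²/2g = 24.16 m
Series → Q common, losses add: H = Σh = 69.45 m

H ≈ 69.5 m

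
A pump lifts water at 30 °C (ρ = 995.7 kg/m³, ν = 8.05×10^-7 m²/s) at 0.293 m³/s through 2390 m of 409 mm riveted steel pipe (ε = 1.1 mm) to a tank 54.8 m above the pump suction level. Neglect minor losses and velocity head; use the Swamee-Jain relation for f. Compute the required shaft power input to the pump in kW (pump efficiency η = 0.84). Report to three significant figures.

V = 4Q/(πD²) = 2.230 m/s; Re = 1.13×10^6; ε/D = 0.00269; f = 0.02558
h_f = f(L/D)V²/2g = 37.88 m
Total head H = z + h_f = 54.8 + 37.88 = 92.68 m
P_hyd = ρgQH = 995.7·9.81·0.293·92.68 = 265.3 kW
P_shaft = P_hyd/η = 265.3/0.84 = 315.8 kW

P_shaft ≈ 316 kW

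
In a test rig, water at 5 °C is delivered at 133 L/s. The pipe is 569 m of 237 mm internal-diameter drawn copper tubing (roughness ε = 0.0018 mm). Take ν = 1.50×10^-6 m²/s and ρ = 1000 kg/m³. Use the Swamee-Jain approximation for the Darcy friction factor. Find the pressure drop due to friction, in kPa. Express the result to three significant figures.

Δp ≈ 145 kPa

V = 4Q/(πD²) = 4·0.133/(π·0.237²) = 3.015 m/s
Re = VD/ν = 3.015·0.237/1.50×10^-6 = 4.76×10^5 → turbulent
ε/D = 0.0018/237 = 7.59×10^-6
Swamee-Jain: f = 0.01332
h_f = f(L/D)V²/(2g) = 0.01332·(569/0.237)·3.015²/(2·9.81) = 14.82 m
Δp = ρg·h_f = 1000·9.81·14.82 = 145.4 kPa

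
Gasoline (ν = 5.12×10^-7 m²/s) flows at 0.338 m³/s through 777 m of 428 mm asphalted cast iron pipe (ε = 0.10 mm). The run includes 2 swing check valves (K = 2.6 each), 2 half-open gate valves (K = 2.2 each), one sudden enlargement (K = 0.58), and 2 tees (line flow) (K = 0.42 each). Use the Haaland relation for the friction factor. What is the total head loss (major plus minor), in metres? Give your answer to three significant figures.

H_L ≈ 10.6 m

V = 4Q/(πD²) = 2.349 m/s; V²/2g = 0.2813 m
Re = 1.96×10^6, ε/D = 2.34×10^-4 → f = 0.01461 (Haaland)
Major: h_f = f(L/D)·V²/2g = 0.01461·1815·0.2813 = 7.460 m
Minor: ΣK = 11.0; h_m = ΣK·V²/2g = 3.100 m
Total H_L = 7.460 + 3.100 = 10.56 m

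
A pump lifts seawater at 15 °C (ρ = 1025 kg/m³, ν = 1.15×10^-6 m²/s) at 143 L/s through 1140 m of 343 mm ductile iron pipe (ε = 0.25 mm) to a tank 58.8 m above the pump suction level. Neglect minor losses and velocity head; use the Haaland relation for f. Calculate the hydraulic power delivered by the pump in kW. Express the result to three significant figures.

V = 4Q/(πD²) = 1.548 m/s; Re = 4.62×10^5; ε/D = 7.29×10^-4; f = 0.01895
h_f = f(L/D)V²/2g = 7.687 m
Total head H = z + h_f = 58.8 + 7.687 = 66.49 m
P_hyd = ρgQH = 1025·9.81·0.143·66.49 = 95.60 kW

P_hyd ≈ 95.6 kW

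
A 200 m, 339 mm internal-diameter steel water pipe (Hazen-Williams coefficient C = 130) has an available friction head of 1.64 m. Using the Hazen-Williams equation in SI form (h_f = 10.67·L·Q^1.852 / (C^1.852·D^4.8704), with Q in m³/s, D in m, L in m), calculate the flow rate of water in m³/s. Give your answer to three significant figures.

Q ≈ 0.157 m³/s

Rearranging: Q = [h_f·C^1.852·D^4.8704 / (10.67·L)]^(1/1.852)
Q = [1.64·130^1.852·0.339^4.8704 / (10.67·200)]^0.540 = 0.1573 m³/s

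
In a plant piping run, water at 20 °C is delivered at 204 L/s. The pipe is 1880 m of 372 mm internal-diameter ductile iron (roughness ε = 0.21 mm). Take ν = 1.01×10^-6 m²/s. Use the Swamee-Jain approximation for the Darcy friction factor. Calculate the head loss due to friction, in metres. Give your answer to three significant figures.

h_f ≈ 16.3 m

V = 4Q/(πD²) = 4·0.204/(π·0.372²) = 1.877 m/s
Re = VD/ν = 1.877·0.372/1.01×10^-6 = 6.91×10^5 → turbulent
ε/D = 0.21/372 = 5.65×10^-4
Swamee-Jain: f = 0.01793
h_f = f(L/D)V²/(2g) = 0.01793·(1880/0.372)·1.877²/(2·9.81) = 16.27 m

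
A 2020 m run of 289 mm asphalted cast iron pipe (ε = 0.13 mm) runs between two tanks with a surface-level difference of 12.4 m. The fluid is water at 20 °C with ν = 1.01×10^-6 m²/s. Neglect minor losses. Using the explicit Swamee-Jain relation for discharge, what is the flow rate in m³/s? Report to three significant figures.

Q ≈ 0.0924 m³/s

Swamee-Jain (Type II): Q = -0.965·√(gD⁵h_f/L)·ln[ε/(3.7D) + √(3.17ν²L/(gD³h_f))]
√(gD⁵h_f/L) = √(9.81·0.289⁵·12.4/2020) = 0.01102
ε/(3.7D) = 1.22×10^-4; √(3.17ν²L/(gD³h_f)) = 4.72×10^-5
Q = -0.965·0.01102·ln(1.687×10^-4) = 0.09237 m³/s
Check: V = 1.41 m/s, Re = 4.03×10^5, f = 0.01767, h_f = 12.5 m ≈ 12.4 m ✓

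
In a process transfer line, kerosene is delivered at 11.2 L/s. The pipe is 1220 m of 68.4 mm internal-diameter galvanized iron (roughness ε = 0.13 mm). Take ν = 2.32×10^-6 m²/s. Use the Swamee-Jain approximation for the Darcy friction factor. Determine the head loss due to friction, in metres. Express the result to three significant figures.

V = 4Q/(πD²) = 4·0.0112/(π·0.0684²) = 3.048 m/s
Re = VD/ν = 3.048·0.0684/2.32×10^-6 = 8.99×10^4 → turbulent
ε/D = 0.13/68.4 = 0.00190
Swamee-Jain: f = 0.02525
h_f = f(L/D)V²/(2g) = 0.02525·(1220/0.0684)·3.048²/(2·9.81) = 213.3 m

h_f ≈ 213 m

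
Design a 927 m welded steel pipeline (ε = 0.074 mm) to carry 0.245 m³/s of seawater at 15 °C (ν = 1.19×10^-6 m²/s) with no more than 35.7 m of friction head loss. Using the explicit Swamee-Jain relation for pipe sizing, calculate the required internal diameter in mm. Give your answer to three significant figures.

D ≈ 292 mm

Swamee-Jain (Type III): D = 0.66·[ε^1.25·(LQ²/(gh_f))^4.75 + ν·Q^9.4·(L/(gh_f))^5.2]^0.04
LQ²/(gh_f) = 0.1589; L/(gh_f) = 2.647
Term 1 = ε^1.25·(…)^4.75 = 1.10×10^-9; Term 2 = ν·Q^9.4·(…)^5.2 = 3.40×10^-10
D = 0.66·(1.10×10^-9 + 3.40×10^-10)^0.04 = 0.2923 m = 292 mm
Check: V = 3.65 m/s, Re = 8.97×10^5, f = 0.01540, h_f = 33.2 m ≈ 35.7 m ✓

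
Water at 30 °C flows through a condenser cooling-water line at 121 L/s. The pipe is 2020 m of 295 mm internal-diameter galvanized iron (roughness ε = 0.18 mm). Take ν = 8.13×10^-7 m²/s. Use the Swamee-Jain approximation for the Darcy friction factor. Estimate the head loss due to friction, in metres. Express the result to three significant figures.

h_f ≈ 20.0 m

V = 4Q/(πD²) = 4·0.121/(π·0.295²) = 1.770 m/s
Re = VD/ν = 1.770·0.295/8.13×10^-7 = 6.42×10^5 → turbulent
ε/D = 0.18/295 = 6.10×10^-4
Swamee-Jain: f = 0.01825
h_f = f(L/D)V²/(2g) = 0.01825·(2020/0.295)·1.770²/(2·9.81) = 19.96 m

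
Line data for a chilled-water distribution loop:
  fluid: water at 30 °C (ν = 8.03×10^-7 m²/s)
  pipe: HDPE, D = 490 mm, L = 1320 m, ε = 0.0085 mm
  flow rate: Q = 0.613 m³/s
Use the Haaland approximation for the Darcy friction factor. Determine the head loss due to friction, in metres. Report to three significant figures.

h_f ≈ 15.8 m

V = 4Q/(πD²) = 4·0.613/(π·0.490²) = 3.251 m/s
Re = VD/ν = 3.251·0.490/8.03×10^-7 = 1.98×10^6 → turbulent
ε/D = 0.0085/490 = 1.73×10^-5
Haaland: f = 0.01087
h_f = f(L/D)V²/(2g) = 0.01087·(1320/0.490)·3.251²/(2·9.81) = 15.77 m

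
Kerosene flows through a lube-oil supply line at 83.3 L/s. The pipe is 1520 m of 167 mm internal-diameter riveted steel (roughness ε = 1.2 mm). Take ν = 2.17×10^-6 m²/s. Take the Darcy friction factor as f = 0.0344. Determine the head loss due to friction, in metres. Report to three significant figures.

V = 4Q/(πD²) = 4·0.0833/(π·0.167²) = 3.803 m/s
h_f = f(L/D)V²/(2g) = 0.03440·(1520/0.167)·3.803²/(2·9.81) = 230.8 m

h_f ≈ 231 m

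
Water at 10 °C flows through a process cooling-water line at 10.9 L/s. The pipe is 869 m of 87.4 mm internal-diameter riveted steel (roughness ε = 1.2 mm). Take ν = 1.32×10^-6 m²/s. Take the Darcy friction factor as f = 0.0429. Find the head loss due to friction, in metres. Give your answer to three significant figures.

V = 4Q/(πD²) = 4·0.0109/(π·0.0874²) = 1.817 m/s
h_f = f(L/D)V²/(2g) = 0.04290·(869/0.0874)·1.817²/(2·9.81) = 71.76 m

h_f ≈ 71.8 m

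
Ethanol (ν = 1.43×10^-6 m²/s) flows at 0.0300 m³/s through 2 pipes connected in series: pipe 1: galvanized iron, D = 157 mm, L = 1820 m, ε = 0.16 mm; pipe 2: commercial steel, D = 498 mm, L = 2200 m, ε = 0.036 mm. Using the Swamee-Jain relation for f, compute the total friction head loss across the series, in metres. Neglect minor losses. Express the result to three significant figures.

Pipe 1: V = 1.550 m/s, Re = 1.70×10^5, ε/D = 0.00102, f = 0.02148, h_1 = f(L/D)V²/2g = 30.48 m
Pipe 2: V = 0.1540 m/s, Re = 5.36×10^4, ε/D = 7.23×10^-5, f = 0.02074, h_2 = f(L/D)V²/2g = 0.1108 m
Series → Q common, losses add: H = Σh = 30.59 m

H ≈ 30.6 m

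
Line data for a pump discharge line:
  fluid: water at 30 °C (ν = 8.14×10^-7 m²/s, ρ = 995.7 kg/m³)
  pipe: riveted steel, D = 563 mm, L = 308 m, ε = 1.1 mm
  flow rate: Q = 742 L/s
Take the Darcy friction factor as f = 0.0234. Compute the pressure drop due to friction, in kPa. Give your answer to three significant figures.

V = 4Q/(πD²) = 4·0.742/(π·0.563²) = 2.981 m/s
h_f = f(L/D)V²/(2g) = 0.02340·(308/0.563)·2.981²/(2·9.81) = 5.796 m
Δp = ρg·h_f = 995.7·9.81·5.796 = 56.62 kPa

Δp ≈ 56.6 kPa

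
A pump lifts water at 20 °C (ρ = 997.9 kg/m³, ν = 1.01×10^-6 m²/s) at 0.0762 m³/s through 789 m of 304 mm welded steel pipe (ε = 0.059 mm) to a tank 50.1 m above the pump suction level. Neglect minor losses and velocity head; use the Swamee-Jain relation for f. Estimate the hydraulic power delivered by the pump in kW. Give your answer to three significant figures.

V = 4Q/(πD²) = 1.050 m/s; Re = 3.16×10^5; ε/D = 1.94×10^-4; f = 0.01617
h_f = f(L/D)V²/2g = 2.357 m
Total head H = z + h_f = 50.1 + 2.357 = 52.46 m
P_hyd = ρgQH = 997.9·9.81·0.0762·52.46 = 39.13 kW

P_hyd ≈ 39.1 kW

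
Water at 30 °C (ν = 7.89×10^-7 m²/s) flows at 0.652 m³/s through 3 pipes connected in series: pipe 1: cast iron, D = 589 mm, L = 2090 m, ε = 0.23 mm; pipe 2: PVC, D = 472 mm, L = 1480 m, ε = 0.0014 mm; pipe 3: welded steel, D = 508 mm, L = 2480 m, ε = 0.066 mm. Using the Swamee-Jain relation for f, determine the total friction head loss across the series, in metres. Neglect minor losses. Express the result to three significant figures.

Pipe 1: V = 2.393 m/s, Re = 1.79×10^6, ε/D = 3.90×10^-4, f = 0.01624, h_1 = f(L/D)V²/2g = 16.81 m
Pipe 2: V = 3.726 m/s, Re = 2.23×10^6, ε/D = 2.97×10^-6, f = 0.01031, h_2 = f(L/D)V²/2g = 22.88 m
Pipe 3: V = 3.217 m/s, Re = 2.07×10^6, ε/D = 1.30×10^-4, f = 0.01335, h_3 = f(L/D)V²/2g = 34.36 m
Series → Q common, losses add: H = Σh = 74.06 m

H ≈ 74.1 m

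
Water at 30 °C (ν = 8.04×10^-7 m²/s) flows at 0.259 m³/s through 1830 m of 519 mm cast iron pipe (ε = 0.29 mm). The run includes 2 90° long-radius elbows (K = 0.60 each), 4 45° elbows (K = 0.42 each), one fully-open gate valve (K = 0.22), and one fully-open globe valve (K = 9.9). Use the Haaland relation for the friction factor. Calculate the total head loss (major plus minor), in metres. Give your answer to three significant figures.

V = 4Q/(πD²) = 1.224 m/s; V²/2g = 0.07639 m
Re = 7.90×10^5, ε/D = 5.59×10^-4 → f = 0.01767 (Haaland)
Major: h_f = f(L/D)·V²/2g = 0.01767·3526·0.07639 = 4.759 m
Minor: ΣK = 13.0; h_m = ΣK·V²/2g = 0.9931 m
Total H_L = 4.759 + 0.9931 = 5.752 m

H_L ≈ 5.75 m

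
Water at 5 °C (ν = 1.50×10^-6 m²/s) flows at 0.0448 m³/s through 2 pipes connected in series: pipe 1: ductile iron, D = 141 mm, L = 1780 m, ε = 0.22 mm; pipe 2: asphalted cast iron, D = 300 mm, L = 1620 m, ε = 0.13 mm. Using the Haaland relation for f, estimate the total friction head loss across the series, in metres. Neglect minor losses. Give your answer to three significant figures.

H ≈ 122 m

Pipe 1: V = 2.869 m/s, Re = 2.70×10^5, ε/D = 0.00156, f = 0.02269, h_1 = f(L/D)V²/2g = 120.2 m
Pipe 2: V = 0.6338 m/s, Re = 1.27×10^5, ε/D = 4.33×10^-4, f = 0.01919, h_2 = f(L/D)V²/2g = 2.122 m
Series → Q common, losses add: H = Σh = 122.3 m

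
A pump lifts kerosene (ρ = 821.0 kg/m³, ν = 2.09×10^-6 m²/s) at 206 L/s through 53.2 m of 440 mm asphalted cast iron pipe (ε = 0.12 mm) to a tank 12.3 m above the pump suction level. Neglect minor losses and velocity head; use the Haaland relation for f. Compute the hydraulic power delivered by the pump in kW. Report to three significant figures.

P_hyd ≈ 20.7 kW

V = 4Q/(πD²) = 1.355 m/s; Re = 2.85×10^5; ε/D = 2.73×10^-4; f = 0.01669
h_f = f(L/D)V²/2g = 0.1888 m
Total head H = z + h_f = 12.3 + 0.1888 = 12.49 m
P_hyd = ρgQH = 821.0·9.81·0.206·12.49 = 20.72 kW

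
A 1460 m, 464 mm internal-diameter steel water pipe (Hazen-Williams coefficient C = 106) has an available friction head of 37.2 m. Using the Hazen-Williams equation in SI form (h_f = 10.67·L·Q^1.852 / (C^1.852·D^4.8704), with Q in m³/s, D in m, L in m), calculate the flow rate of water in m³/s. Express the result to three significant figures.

Q ≈ 0.540 m³/s

Rearranging: Q = [h_f·C^1.852·D^4.8704 / (10.67·L)]^(1/1.852)
Q = [37.2·106^1.852·0.464^4.8704 / (10.67·1460)]^0.540 = 0.5402 m³/s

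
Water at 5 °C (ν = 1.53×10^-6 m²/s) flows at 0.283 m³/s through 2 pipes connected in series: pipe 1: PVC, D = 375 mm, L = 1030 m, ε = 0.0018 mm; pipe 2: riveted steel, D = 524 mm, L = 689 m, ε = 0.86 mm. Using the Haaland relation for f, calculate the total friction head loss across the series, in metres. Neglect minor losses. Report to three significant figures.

Pipe 1: V = 2.562 m/s, Re = 6.28×10^5, ε/D = 4.80×10^-6, f = 0.01261, h_1 = f(L/D)V²/2g = 11.59 m
Pipe 2: V = 1.312 m/s, Re = 4.49×10^5, ε/D = 0.00164, f = 0.02269, h_2 = f(L/D)V²/2g = 2.619 m
Series → Q common, losses add: H = Σh = 14.21 m

H ≈ 14.2 m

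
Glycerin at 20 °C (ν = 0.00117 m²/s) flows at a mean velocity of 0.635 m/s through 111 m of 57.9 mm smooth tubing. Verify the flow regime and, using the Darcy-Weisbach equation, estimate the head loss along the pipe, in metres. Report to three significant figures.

h_f ≈ 80.2 m

Re = VD/ν = 0.635·0.05790/0.00117 = 31.4 → laminar (Re < 2300)
f = 64/Re = 2.037
h_f = f(L/D)V²/(2g) = 2.037·(111/0.05790)·0.635²/(2·9.81) = 80.24 m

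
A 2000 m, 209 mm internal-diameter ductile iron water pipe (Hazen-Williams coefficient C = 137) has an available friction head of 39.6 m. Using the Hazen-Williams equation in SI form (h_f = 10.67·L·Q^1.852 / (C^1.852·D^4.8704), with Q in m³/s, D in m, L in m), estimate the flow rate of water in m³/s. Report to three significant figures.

Q ≈ 0.0748 m³/s

Rearranging: Q = [h_f·C^1.852·D^4.8704 / (10.67·L)]^(1/1.852)
Q = [39.6·137^1.852·0.209^4.8704 / (10.67·2000)]^0.540 = 0.07481 m³/s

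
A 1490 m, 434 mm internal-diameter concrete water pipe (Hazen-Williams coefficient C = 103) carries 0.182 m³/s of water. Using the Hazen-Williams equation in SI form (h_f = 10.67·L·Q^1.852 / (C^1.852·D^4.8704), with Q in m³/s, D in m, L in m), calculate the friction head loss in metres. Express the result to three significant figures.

h_f ≈ 7.39 m

h_f = 10.67·1490·0.182^1.852 / (103^1.852·0.434^4.8704) = 7.393 m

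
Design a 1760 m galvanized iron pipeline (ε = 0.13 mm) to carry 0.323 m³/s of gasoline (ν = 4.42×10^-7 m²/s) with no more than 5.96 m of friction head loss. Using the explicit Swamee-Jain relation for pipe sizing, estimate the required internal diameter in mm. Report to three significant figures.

D ≈ 528 mm

Swamee-Jain (Type III): D = 0.66·[ε^1.25·(LQ²/(gh_f))^4.75 + ν·Q^9.4·(L/(gh_f))^5.2]^0.04
LQ²/(gh_f) = 3.141; L/(gh_f) = 30.10
Term 1 = ε^1.25·(…)^4.75 = 0.00319; Term 2 = ν·Q^9.4·(…)^5.2 = 5.26×10^-4
D = 0.66·(0.00319 + 5.26×10^-4)^0.04 = 0.5276 m = 528 mm
Check: V = 1.48 m/s, Re = 1.76×10^6, f = 0.01491, h_f = 5.53 m ≈ 5.96 m ✓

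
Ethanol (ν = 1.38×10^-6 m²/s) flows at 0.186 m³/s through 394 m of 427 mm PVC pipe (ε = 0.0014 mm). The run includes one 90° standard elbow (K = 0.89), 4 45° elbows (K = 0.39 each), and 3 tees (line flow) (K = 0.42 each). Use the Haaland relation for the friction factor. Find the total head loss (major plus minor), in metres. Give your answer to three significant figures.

H_L ≈ 1.40 m

V = 4Q/(πD²) = 1.299 m/s; V²/2g = 0.08599 m
Re = 4.02×10^5, ε/D = 3.28×10^-6 → f = 0.01362 (Haaland)
Major: h_f = f(L/D)·V²/2g = 0.01362·922.7·0.08599 = 1.081 m
Minor: ΣK = 3.71; h_m = ΣK·V²/2g = 0.3190 m
Total H_L = 1.081 + 0.3190 = 1.400 m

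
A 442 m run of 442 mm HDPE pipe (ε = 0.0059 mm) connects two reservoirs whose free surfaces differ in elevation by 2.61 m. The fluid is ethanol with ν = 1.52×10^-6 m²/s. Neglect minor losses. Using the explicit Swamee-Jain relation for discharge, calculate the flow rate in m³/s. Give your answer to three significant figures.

Q ≈ 0.304 m³/s

Swamee-Jain (Type II): Q = -0.965·√(gD⁵h_f/L)·ln[ε/(3.7D) + √(3.17ν²L/(gD³h_f))]
√(gD⁵h_f/L) = √(9.81·0.442⁵·2.61/442) = 0.03126
ε/(3.7D) = 3.61×10^-6; √(3.17ν²L/(gD³h_f)) = 3.83×10^-5
Q = -0.965·0.03126·ln(4.187×10^-5) = 0.3041 m³/s
Check: V = 1.98 m/s, Re = 5.76×10^5, f = 0.01300, h_f = 2.60 m ≈ 2.61 m ✓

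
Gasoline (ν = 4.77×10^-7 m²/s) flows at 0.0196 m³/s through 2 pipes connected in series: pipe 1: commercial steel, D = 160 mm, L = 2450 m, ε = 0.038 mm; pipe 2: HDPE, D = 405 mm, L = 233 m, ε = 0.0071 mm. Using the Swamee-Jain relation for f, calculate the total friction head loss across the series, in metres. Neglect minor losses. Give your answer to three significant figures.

H ≈ 12.2 m

Pipe 1: V = 0.9748 m/s, Re = 3.27×10^5, ε/D = 2.37×10^-4, f = 0.01646, h_1 = f(L/D)V²/2g = 12.21 m
Pipe 2: V = 0.1521 m/s, Re = 1.29×10^5, ε/D = 1.75×10^-5, f = 0.01707, h_2 = f(L/D)V²/2g = 0.01159 m
Series → Q common, losses add: H = Σh = 12.22 m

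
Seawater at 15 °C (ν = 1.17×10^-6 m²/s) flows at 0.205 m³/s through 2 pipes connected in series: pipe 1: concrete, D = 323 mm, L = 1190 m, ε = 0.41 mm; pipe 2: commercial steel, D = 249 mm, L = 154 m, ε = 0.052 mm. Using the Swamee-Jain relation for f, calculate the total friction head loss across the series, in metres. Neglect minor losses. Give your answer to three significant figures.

Pipe 1: V = 2.502 m/s, Re = 6.91×10^5, ε/D = 0.00127, f = 0.02130, h_1 = f(L/D)V²/2g = 25.03 m
Pipe 2: V = 4.210 m/s, Re = 8.96×10^5, ε/D = 2.09×10^-4, f = 0.01496, h_2 = f(L/D)V²/2g = 8.358 m
Series → Q common, losses add: H = Σh = 33.39 m

H ≈ 33.4 m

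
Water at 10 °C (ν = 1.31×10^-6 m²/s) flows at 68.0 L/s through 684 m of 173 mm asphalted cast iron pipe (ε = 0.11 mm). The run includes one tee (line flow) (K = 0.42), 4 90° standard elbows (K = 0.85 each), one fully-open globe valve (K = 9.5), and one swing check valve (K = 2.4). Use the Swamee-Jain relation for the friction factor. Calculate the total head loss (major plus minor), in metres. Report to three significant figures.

V = 4Q/(πD²) = 2.893 m/s; V²/2g = 0.4265 m
Re = 3.82×10^5, ε/D = 6.36×10^-4 → f = 0.01881 (Swamee-Jain)
Major: h_f = f(L/D)·V²/2g = 0.01881·3954·0.4265 = 31.72 m
Minor: ΣK = 15.7; h_m = ΣK·V²/2g = 6.705 m
Total H_L = 31.72 + 6.705 = 38.43 m

H_L ≈ 38.4 m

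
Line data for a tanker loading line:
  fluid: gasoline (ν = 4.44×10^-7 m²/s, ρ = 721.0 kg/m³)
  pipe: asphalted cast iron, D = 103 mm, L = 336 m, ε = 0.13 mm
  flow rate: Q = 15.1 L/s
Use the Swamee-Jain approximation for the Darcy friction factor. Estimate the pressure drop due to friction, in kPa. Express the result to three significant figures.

Δp ≈ 83.1 kPa

V = 4Q/(πD²) = 4·0.0151/(π·0.103²) = 1.812 m/s
Re = VD/ν = 1.812·0.103/4.44×10^-7 = 4.20×10^5 → turbulent
ε/D = 0.13/103 = 0.00126
Swamee-Jain: f = 0.02153
h_f = f(L/D)V²/(2g) = 0.02153·(336/0.103)·1.812²/(2·9.81) = 11.75 m
Δp = ρg·h_f = 721.0·9.81·11.75 = 83.14 kPa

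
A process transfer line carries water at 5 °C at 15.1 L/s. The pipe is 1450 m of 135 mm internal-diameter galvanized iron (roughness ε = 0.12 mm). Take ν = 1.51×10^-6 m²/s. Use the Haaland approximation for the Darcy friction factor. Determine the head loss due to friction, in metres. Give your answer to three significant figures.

V = 4Q/(πD²) = 4·0.0151/(π·0.135²) = 1.055 m/s
Re = VD/ν = 1.055·0.135/1.51×10^-6 = 9.43×10^4 → turbulent
ε/D = 0.12/135 = 8.89×10^-4
Haaland: f = 0.02170
h_f = f(L/D)V²/(2g) = 0.02170·(1450/0.135)·1.055²/(2·9.81) = 13.22 m

h_f ≈ 13.2 m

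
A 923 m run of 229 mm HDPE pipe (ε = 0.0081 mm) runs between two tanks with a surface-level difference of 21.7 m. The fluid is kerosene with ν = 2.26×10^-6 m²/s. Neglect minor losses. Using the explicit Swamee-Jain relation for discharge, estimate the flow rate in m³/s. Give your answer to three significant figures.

Swamee-Jain (Type II): Q = -0.965·√(gD⁵h_f/L)·ln[ε/(3.7D) + √(3.17ν²L/(gD³h_f))]
√(gD⁵h_f/L) = √(9.81·0.229⁵·21.7/923) = 0.01205
ε/(3.7D) = 9.56×10^-6; √(3.17ν²L/(gD³h_f)) = 7.65×10^-5
Q = -0.965·0.01205·ln(8.602×10^-5) = 0.1089 m³/s
Check: V = 2.64 m/s, Re = 2.68×10^5, f = 0.01506, h_f = 21.6 m ≈ 21.7 m ✓

Q ≈ 0.109 m³/s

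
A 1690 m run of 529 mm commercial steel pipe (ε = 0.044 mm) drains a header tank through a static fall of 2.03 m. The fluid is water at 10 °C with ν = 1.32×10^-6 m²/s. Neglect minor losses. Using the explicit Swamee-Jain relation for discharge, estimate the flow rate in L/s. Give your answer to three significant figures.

Swamee-Jain (Type II): Q = -0.965·√(gD⁵h_f/L)·ln[ε/(3.7D) + √(3.17ν²L/(gD³h_f))]
√(gD⁵h_f/L) = √(9.81·0.529⁵·2.03/1690) = 0.02209
ε/(3.7D) = 2.25×10^-5; √(3.17ν²L/(gD³h_f)) = 5.63×10^-5
Q = -0.965·0.02209·ln(7.875×10^-5) = 0.2015 m³/s
Check: V = 0.917 m/s, Re = 3.67×10^5, f = 0.01485, h_f = 2.03 m ≈ 2.03 m ✓

Q ≈ 201 L/s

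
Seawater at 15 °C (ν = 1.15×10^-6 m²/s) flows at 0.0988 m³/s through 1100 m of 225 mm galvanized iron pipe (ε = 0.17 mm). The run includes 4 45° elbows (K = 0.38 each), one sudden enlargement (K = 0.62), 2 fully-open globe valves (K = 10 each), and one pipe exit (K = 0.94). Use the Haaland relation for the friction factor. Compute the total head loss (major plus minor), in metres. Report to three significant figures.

V = 4Q/(πD²) = 2.485 m/s; V²/2g = 0.3147 m
Re = 4.86×10^5, ε/D = 7.56×10^-4 → f = 0.01905 (Haaland)
Major: h_f = f(L/D)·V²/2g = 0.01905·4889·0.3147 = 29.31 m
Minor: ΣK = 23.1; h_m = ΣK·V²/2g = 7.263 m
Total H_L = 29.31 + 7.263 = 36.57 m

H_L ≈ 36.6 m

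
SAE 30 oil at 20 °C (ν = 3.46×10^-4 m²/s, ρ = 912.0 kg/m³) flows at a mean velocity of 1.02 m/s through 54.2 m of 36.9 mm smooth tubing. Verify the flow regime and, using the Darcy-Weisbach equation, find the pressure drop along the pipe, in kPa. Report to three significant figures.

Re = VD/ν = 1.02·0.03690/3.46×10^-4 = 109 → laminar (Re < 2300)
f = 64/Re = 0.5883
h_f = f(L/D)V²/(2g) = 0.5883·(54.2/0.03690)·1.02²/(2·9.81) = 45.83 m
Δp = ρg·h_f = 912.0·9.81·45.83 = 410.0 kPa

Δp ≈ 410 kPa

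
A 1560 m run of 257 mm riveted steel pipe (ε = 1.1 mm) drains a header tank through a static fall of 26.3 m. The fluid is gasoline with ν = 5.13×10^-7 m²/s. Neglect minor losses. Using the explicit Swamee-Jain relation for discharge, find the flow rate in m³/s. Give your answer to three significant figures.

Q ≈ 0.0887 m³/s

Swamee-Jain (Type II): Q = -0.965·√(gD⁵h_f/L)·ln[ε/(3.7D) + √(3.17ν²L/(gD³h_f))]
√(gD⁵h_f/L) = √(9.81·0.257⁵·26.3/1560) = 0.01362
ε/(3.7D) = 0.00116; √(3.17ν²L/(gD³h_f)) = 1.72×10^-5
Q = -0.965·0.01362·ln(0.001174) = 0.08866 m³/s
Check: V = 1.71 m/s, Re = 8.56×10^5, f = 0.02918, h_f = 26.4 m ≈ 26.3 m ✓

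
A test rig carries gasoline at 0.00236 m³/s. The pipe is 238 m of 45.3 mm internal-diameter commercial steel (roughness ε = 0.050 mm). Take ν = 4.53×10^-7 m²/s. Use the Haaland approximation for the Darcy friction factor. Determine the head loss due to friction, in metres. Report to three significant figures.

V = 4Q/(πD²) = 4·0.00236/(π·0.0453²) = 1.464 m/s
Re = VD/ν = 1.464·0.0453/4.53×10^-7 = 1.46×10^5 → turbulent
ε/D = 0.050/45.3 = 0.00110
Haaland: f = 0.02170
h_f = f(L/D)V²/(2g) = 0.02170·(238/0.0453)·1.464²/(2·9.81) = 12.46 m

h_f ≈ 12.5 m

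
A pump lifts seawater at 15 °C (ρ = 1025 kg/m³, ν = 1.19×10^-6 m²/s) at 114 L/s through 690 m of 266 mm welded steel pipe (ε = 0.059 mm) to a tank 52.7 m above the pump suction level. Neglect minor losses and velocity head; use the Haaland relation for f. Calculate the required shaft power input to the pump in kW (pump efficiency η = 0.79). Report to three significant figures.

V = 4Q/(πD²) = 2.051 m/s; Re = 4.59×10^5; ε/D = 2.22×10^-4; f = 0.01560
h_f = f(L/D)V²/2g = 8.678 m
Total head H = z + h_f = 52.7 + 8.678 = 61.38 m
P_hyd = ρgQH = 1025·9.81·0.114·61.38 = 70.36 kW
P_shaft = P_hyd/η = 70.36/0.79 = 89.06 kW

P_shaft ≈ 89.1 kW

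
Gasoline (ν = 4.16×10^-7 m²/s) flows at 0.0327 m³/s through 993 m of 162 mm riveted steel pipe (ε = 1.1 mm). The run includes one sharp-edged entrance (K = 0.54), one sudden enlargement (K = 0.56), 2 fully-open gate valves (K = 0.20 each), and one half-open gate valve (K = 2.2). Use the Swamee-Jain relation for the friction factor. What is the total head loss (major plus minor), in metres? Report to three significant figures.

H_L ≈ 26.9 m

V = 4Q/(πD²) = 1.586 m/s; V²/2g = 0.1283 m
Re = 6.18×10^5, ε/D = 0.00679 → f = 0.03359 (Swamee-Jain)
Major: h_f = f(L/D)·V²/2g = 0.03359·6130·0.1283 = 26.41 m
Minor: ΣK = 3.70; h_m = ΣK·V²/2g = 0.4746 m
Total H_L = 26.41 + 0.4746 = 26.89 m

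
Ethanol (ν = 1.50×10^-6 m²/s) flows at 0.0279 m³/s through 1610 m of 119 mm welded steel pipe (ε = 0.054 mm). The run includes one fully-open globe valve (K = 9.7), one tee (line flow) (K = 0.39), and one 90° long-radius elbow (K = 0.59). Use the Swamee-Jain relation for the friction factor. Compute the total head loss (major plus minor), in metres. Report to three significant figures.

H_L ≈ 84.5 m

V = 4Q/(πD²) = 2.509 m/s; V²/2g = 0.3207 m
Re = 1.99×10^5, ε/D = 4.54×10^-4 → f = 0.01869 (Swamee-Jain)
Major: h_f = f(L/D)·V²/2g = 0.01869·13529·0.3207 = 81.12 m
Minor: ΣK = 10.7; h_m = ΣK·V²/2g = 3.425 m
Total H_L = 81.12 + 3.425 = 84.55 m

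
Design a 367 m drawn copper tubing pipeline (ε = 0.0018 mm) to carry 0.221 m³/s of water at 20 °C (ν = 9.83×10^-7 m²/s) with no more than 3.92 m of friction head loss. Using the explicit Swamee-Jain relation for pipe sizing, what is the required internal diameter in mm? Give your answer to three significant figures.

Swamee-Jain (Type III): D = 0.66·[ε^1.25·(LQ²/(gh_f))^4.75 + ν·Q^9.4·(L/(gh_f))^5.2]^0.04
LQ²/(gh_f) = 0.4661; L/(gh_f) = 9.544
Term 1 = ε^1.25·(…)^4.75 = 1.76×10^-9; Term 2 = ν·Q^9.4·(…)^5.2 = 8.40×10^-8
D = 0.66·(1.76×10^-9 + 8.40×10^-8)^0.04 = 0.3443 m = 344 mm
Check: V = 2.37 m/s, Re = 8.32×10^5, f = 0.01209, h_f = 3.70 m ≈ 3.92 m ✓

D ≈ 344 mm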